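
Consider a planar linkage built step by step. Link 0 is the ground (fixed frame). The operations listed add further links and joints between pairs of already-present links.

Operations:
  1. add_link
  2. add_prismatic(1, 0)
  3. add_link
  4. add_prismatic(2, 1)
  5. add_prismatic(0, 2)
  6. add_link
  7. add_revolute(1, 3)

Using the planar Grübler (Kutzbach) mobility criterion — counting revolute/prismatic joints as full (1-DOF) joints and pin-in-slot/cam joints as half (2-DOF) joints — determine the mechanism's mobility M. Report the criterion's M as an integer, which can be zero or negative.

link 0 = ground. State L|J1|J2 = 1|0|0
+link1  2|0|0
P(1,0) f=1→J1  2|1|0
+link2  3|1|0
P(2,1) f=1→J1  3|2|0
P(0,2) f=1→J1  3|3|0
+link3  4|3|0
R(1,3) f=1→J1  4|4|0
M = 3(4−1)−2·4−0 = 9−8−0 = 1

M = 1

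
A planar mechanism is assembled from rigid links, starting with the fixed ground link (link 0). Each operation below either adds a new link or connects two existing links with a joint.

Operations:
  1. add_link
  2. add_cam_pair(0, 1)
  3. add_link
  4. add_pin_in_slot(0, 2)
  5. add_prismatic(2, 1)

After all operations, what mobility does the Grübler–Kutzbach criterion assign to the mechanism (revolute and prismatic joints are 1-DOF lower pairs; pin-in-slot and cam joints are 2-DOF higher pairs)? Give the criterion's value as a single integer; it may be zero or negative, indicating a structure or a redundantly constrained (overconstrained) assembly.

ground; <1,0,0>
#1 <2,0,0>
C:0↔1 J2 <2,0,1>
#2 <3,0,1>
PS:0↔2 J2 <3,0,2>
P:2↔1 J1 <3,1,2>
3×2 − 2×1 − 1×2 = 2

M = 2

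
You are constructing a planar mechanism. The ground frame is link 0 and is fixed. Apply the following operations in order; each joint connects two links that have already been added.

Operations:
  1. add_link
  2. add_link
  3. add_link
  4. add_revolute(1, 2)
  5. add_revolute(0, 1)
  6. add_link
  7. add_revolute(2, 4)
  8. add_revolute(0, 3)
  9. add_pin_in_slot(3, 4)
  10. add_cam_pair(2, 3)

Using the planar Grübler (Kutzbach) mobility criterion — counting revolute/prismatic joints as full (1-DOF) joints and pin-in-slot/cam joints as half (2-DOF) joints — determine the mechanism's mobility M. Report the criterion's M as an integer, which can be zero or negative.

M = 2

ground; <1,0,0>
#1 <2,0,0>
#2 <3,0,0>
#3 <4,0,0>
R:1↔2 J1 <4,1,0>
R:0↔1 J1 <4,2,0>
#4 <5,2,0>
R:2↔4 J1 <5,3,0>
R:0↔3 J1 <5,4,0>
PS:3↔4 J2 <5,4,1>
C:2↔3 J2 <5,4,2>
3×4 − 2×4 − 1×2 = 2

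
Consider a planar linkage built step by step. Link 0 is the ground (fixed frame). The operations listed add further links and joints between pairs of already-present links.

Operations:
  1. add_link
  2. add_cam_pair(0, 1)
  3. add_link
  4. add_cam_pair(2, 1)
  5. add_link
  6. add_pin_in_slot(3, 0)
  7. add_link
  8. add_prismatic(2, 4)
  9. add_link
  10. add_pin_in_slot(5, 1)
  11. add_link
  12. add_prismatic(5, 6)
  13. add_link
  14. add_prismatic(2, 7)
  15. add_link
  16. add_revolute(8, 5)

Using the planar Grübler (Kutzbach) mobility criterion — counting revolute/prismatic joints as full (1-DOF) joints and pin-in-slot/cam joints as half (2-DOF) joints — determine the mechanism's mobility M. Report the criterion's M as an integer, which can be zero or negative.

L=1 J1=0 J2=0
add link → L=2 J1=0 J2=0
C@0,1 dof=2 J2 → L=2 J1=0 J2=1
add link → L=3 J1=0 J2=1
C@2,1 dof=2 J2 → L=3 J1=0 J2=2
add link → L=4 J1=0 J2=2
PS@3,0 dof=2 J2 → L=4 J1=0 J2=3
add link → L=5 J1=0 J2=3
P@2,4 dof=1 J1 → L=5 J1=1 J2=3
add link → L=6 J1=1 J2=3
PS@5,1 dof=2 J2 → L=6 J1=1 J2=4
add link → L=7 J1=1 J2=4
P@5,6 dof=1 J1 → L=7 J1=2 J2=4
add link → L=8 J1=2 J2=4
P@2,7 dof=1 J1 → L=8 J1=3 J2=4
add link → L=9 J1=3 J2=4
R@8,5 dof=1 J1 → L=9 J1=4 J2=4
M=3(L−1)−2J1−J2=3·8−2·4−4=12

M = 12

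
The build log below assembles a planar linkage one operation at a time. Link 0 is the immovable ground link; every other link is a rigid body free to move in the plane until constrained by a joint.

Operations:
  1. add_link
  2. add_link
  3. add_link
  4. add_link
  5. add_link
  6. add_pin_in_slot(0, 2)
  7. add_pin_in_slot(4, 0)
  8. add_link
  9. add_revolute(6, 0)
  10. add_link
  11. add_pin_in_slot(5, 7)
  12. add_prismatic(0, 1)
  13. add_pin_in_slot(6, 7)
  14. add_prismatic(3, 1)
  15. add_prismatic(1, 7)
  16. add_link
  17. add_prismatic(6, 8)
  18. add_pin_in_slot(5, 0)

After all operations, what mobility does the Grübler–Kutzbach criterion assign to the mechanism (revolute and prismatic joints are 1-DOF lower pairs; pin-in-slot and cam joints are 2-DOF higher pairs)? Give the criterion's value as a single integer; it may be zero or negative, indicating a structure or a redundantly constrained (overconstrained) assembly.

ground; <1,0,0>
#1 <2,0,0>
#2 <3,0,0>
#3 <4,0,0>
#4 <5,0,0>
#5 <6,0,0>
PS:0↔2 J2 <6,0,1>
PS:4↔0 J2 <6,0,2>
#6 <7,0,2>
R:6↔0 J1 <7,1,2>
#7 <8,1,2>
PS:5↔7 J2 <8,1,3>
P:0↔1 J1 <8,2,3>
PS:6↔7 J2 <8,2,4>
P:3↔1 J1 <8,3,4>
P:1↔7 J1 <8,4,4>
#8 <9,4,4>
P:6↔8 J1 <9,5,4>
PS:5↔0 J2 <9,5,5>
3×8 − 2×5 − 1×5 = 9

M = 9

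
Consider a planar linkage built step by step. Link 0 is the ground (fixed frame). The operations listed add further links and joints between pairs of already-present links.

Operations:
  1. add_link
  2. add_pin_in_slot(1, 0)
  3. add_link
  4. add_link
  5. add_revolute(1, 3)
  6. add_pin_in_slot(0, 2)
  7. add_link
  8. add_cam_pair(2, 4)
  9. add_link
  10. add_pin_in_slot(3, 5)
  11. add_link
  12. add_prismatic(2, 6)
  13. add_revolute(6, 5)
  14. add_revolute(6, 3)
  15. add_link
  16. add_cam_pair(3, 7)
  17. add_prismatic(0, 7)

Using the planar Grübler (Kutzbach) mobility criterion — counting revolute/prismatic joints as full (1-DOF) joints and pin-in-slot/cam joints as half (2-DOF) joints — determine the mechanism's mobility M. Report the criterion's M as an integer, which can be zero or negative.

ground; <1,0,0>
#1 <2,0,0>
PS:1↔0 J2 <2,0,1>
#2 <3,0,1>
#3 <4,0,1>
R:1↔3 J1 <4,1,1>
PS:0↔2 J2 <4,1,2>
#4 <5,1,2>
C:2↔4 J2 <5,1,3>
#5 <6,1,3>
PS:3↔5 J2 <6,1,4>
#6 <7,1,4>
P:2↔6 J1 <7,2,4>
R:6↔5 J1 <7,3,4>
R:6↔3 J1 <7,4,4>
#7 <8,4,4>
C:3↔7 J2 <8,4,5>
P:0↔7 J1 <8,5,5>
3×7 − 2×5 − 1×5 = 6

M = 6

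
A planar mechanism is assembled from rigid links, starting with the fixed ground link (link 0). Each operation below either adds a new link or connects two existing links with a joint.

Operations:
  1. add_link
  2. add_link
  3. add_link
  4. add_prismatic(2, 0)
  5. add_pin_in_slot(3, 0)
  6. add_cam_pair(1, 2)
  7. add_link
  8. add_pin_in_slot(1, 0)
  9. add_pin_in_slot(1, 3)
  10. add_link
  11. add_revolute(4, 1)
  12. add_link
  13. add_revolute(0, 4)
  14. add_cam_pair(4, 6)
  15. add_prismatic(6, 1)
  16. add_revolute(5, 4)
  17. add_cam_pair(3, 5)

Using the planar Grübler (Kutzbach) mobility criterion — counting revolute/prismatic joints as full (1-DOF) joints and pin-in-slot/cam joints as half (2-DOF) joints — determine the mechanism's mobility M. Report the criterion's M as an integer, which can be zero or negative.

link 0 = ground. State L|J1|J2 = 1|0|0
+link1  2|0|0
+link2  3|0|0
+link3  4|0|0
P(2,0) f=1→J1  4|1|0
PS(3,0) f=2→J2  4|1|1
C(1,2) f=2→J2  4|1|2
+link4  5|1|2
PS(1,0) f=2→J2  5|1|3
PS(1,3) f=2→J2  5|1|4
+link5  6|1|4
R(4,1) f=1→J1  6|2|4
+link6  7|2|4
R(0,4) f=1→J1  7|3|4
C(4,6) f=2→J2  7|3|5
P(6,1) f=1→J1  7|4|5
R(5,4) f=1→J1  7|5|5
C(3,5) f=2→J2  7|5|6
M = 3(7−1)−2·5−6 = 18−10−6 = 2

M = 2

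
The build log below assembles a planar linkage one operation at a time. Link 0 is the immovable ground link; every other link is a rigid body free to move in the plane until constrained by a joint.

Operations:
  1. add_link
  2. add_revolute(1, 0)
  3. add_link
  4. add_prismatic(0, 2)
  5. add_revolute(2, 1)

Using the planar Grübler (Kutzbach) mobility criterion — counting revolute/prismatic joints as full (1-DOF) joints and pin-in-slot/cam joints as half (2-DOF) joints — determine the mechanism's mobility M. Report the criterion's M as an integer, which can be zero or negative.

M = 0

link 0 = ground. State L|J1|J2 = 1|0|0
+link1  2|0|0
R(1,0) f=1→J1  2|1|0
+link2  3|1|0
P(0,2) f=1→J1  3|2|0
R(2,1) f=1→J1  3|3|0
M = 3(3−1)−2·3−0 = 6−6−0 = 0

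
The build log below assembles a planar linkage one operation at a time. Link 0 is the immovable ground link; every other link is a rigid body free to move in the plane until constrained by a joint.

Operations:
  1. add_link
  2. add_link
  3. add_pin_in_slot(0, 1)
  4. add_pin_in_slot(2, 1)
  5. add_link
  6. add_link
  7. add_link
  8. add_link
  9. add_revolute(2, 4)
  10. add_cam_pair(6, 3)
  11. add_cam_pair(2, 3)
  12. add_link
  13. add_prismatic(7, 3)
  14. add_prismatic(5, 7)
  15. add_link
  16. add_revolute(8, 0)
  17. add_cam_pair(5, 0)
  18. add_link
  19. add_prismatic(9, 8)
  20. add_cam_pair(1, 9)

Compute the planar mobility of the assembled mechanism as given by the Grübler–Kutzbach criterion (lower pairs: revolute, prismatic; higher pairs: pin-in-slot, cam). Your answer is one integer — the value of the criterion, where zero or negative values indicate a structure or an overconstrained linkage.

(L,J1,J2)=(1,0,0); link0 fixed
link1: (2,0,0)
link2: (3,0,0)
PS 0-1 [J2]: (3,0,1)
PS 2-1 [J2]: (3,0,2)
link3: (4,0,2)
link4: (5,0,2)
link5: (6,0,2)
link6: (7,0,2)
R 2-4 [J1]: (7,1,2)
C 6-3 [J2]: (7,1,3)
C 2-3 [J2]: (7,1,4)
link7: (8,1,4)
P 7-3 [J1]: (8,2,4)
P 5-7 [J1]: (8,3,4)
link8: (9,3,4)
R 8-0 [J1]: (9,4,4)
C 5-0 [J2]: (9,4,5)
link9: (10,4,5)
P 9-8 [J1]: (10,5,5)
C 1-9 [J2]: (10,5,6)
Grübler: 3·9 − 2·5 − 6 = 11

M = 11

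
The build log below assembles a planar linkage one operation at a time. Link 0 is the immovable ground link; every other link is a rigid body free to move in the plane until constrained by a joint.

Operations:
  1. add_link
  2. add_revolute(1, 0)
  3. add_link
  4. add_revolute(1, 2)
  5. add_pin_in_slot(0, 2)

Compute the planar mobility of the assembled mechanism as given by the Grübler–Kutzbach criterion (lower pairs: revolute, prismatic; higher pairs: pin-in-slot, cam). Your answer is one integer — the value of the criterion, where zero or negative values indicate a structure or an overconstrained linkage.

M = 1

link 0 = ground. State L|J1|J2 = 1|0|0
+link1  2|0|0
R(1,0) f=1→J1  2|1|0
+link2  3|1|0
R(1,2) f=1→J1  3|2|0
PS(0,2) f=2→J2  3|2|1
M = 3(3−1)−2·2−1 = 6−4−1 = 1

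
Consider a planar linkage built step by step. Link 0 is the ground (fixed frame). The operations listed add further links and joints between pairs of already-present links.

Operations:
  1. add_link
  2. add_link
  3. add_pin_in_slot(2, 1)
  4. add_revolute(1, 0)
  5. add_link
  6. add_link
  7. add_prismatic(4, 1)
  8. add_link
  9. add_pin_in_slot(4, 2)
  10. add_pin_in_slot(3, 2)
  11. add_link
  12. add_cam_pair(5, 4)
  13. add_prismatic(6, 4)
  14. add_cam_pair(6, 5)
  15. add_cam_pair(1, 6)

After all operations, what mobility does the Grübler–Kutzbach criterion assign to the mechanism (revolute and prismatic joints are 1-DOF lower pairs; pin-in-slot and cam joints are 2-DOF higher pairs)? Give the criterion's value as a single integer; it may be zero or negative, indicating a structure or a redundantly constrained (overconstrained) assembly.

L=1 J1=0 J2=0
add link → L=2 J1=0 J2=0
add link → L=3 J1=0 J2=0
PS@2,1 dof=2 J2 → L=3 J1=0 J2=1
R@1,0 dof=1 J1 → L=3 J1=1 J2=1
add link → L=4 J1=1 J2=1
add link → L=5 J1=1 J2=1
P@4,1 dof=1 J1 → L=5 J1=2 J2=1
add link → L=6 J1=2 J2=1
PS@4,2 dof=2 J2 → L=6 J1=2 J2=2
PS@3,2 dof=2 J2 → L=6 J1=2 J2=3
add link → L=7 J1=2 J2=3
C@5,4 dof=2 J2 → L=7 J1=2 J2=4
P@6,4 dof=1 J1 → L=7 J1=3 J2=4
C@6,5 dof=2 J2 → L=7 J1=3 J2=5
C@1,6 dof=2 J2 → L=7 J1=3 J2=6
M=3(L−1)−2J1−J2=3·6−2·3−6=6

M = 6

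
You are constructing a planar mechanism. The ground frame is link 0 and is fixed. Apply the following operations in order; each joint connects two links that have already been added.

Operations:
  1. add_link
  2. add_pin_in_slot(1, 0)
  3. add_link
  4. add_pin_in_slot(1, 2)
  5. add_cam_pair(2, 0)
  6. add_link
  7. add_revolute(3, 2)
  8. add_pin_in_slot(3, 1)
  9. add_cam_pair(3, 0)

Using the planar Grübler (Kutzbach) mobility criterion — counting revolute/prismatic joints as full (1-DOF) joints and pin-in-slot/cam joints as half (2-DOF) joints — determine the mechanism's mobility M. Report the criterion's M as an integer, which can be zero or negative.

M = 2

(L,J1,J2)=(1,0,0); link0 fixed
link1: (2,0,0)
PS 1-0 [J2]: (2,0,1)
link2: (3,0,1)
PS 1-2 [J2]: (3,0,2)
C 2-0 [J2]: (3,0,3)
link3: (4,0,3)
R 3-2 [J1]: (4,1,3)
PS 3-1 [J2]: (4,1,4)
C 3-0 [J2]: (4,1,5)
Grübler: 3·3 − 2·1 − 5 = 2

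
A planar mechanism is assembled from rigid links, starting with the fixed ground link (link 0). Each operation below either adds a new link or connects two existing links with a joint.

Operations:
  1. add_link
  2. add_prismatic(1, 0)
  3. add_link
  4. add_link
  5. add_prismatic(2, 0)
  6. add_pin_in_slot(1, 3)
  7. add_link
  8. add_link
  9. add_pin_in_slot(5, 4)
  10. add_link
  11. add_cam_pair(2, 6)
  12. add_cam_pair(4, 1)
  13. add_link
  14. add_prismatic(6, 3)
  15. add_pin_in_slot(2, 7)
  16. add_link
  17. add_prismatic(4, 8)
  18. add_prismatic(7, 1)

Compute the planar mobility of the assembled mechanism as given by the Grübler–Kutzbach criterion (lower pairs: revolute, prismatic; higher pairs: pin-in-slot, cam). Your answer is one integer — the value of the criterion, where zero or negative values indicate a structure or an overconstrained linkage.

ground; <1,0,0>
#1 <2,0,0>
P:1↔0 J1 <2,1,0>
#2 <3,1,0>
#3 <4,1,0>
P:2↔0 J1 <4,2,0>
PS:1↔3 J2 <4,2,1>
#4 <5,2,1>
#5 <6,2,1>
PS:5↔4 J2 <6,2,2>
#6 <7,2,2>
C:2↔6 J2 <7,2,3>
C:4↔1 J2 <7,2,4>
#7 <8,2,4>
P:6↔3 J1 <8,3,4>
PS:2↔7 J2 <8,3,5>
#8 <9,3,5>
P:4↔8 J1 <9,4,5>
P:7↔1 J1 <9,5,5>
3×8 − 2×5 − 1×5 = 9

M = 9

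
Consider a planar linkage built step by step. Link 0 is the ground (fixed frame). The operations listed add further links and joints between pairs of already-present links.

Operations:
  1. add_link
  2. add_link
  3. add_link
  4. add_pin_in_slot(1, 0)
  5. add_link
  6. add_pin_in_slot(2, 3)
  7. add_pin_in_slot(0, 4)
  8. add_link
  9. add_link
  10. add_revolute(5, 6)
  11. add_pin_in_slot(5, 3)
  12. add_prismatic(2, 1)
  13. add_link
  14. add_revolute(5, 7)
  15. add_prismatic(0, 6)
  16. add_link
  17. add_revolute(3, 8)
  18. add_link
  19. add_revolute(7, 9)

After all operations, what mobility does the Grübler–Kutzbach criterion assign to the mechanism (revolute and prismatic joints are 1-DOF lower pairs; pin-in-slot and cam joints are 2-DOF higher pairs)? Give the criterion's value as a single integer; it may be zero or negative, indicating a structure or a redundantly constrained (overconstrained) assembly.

M = 11

link 0 = ground. State L|J1|J2 = 1|0|0
+link1  2|0|0
+link2  3|0|0
+link3  4|0|0
PS(1,0) f=2→J2  4|0|1
+link4  5|0|1
PS(2,3) f=2→J2  5|0|2
PS(0,4) f=2→J2  5|0|3
+link5  6|0|3
+link6  7|0|3
R(5,6) f=1→J1  7|1|3
PS(5,3) f=2→J2  7|1|4
P(2,1) f=1→J1  7|2|4
+link7  8|2|4
R(5,7) f=1→J1  8|3|4
P(0,6) f=1→J1  8|4|4
+link8  9|4|4
R(3,8) f=1→J1  9|5|4
+link9  10|5|4
R(7,9) f=1→J1  10|6|4
M = 3(10−1)−2·6−4 = 27−12−4 = 11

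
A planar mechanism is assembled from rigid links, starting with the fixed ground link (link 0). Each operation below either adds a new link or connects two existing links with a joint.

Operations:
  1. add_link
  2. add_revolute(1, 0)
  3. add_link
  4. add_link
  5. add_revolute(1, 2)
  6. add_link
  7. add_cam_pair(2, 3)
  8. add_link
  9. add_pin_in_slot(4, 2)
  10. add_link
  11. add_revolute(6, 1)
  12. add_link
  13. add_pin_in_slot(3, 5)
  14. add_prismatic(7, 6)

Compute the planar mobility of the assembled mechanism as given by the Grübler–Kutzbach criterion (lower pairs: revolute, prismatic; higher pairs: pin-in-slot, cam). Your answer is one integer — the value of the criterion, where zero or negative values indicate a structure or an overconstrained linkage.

ground; <1,0,0>
#1 <2,0,0>
R:1↔0 J1 <2,1,0>
#2 <3,1,0>
#3 <4,1,0>
R:1↔2 J1 <4,2,0>
#4 <5,2,0>
C:2↔3 J2 <5,2,1>
#5 <6,2,1>
PS:4↔2 J2 <6,2,2>
#6 <7,2,2>
R:6↔1 J1 <7,3,2>
#7 <8,3,2>
PS:3↔5 J2 <8,3,3>
P:7↔6 J1 <8,4,3>
3×7 − 2×4 − 1×3 = 10

M = 10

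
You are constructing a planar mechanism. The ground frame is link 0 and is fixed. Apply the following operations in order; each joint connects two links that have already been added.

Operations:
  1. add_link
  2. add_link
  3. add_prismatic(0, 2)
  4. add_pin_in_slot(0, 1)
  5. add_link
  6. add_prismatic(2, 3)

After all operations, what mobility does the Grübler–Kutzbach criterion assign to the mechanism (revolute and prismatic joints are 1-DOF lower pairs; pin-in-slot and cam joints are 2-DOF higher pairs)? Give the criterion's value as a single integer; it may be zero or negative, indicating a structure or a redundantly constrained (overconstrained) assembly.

M = 4

L=1 J1=0 J2=0
add link → L=2 J1=0 J2=0
add link → L=3 J1=0 J2=0
P@0,2 dof=1 J1 → L=3 J1=1 J2=0
PS@0,1 dof=2 J2 → L=3 J1=1 J2=1
add link → L=4 J1=1 J2=1
P@2,3 dof=1 J1 → L=4 J1=2 J2=1
M=3(L−1)−2J1−J2=3·3−2·2−1=4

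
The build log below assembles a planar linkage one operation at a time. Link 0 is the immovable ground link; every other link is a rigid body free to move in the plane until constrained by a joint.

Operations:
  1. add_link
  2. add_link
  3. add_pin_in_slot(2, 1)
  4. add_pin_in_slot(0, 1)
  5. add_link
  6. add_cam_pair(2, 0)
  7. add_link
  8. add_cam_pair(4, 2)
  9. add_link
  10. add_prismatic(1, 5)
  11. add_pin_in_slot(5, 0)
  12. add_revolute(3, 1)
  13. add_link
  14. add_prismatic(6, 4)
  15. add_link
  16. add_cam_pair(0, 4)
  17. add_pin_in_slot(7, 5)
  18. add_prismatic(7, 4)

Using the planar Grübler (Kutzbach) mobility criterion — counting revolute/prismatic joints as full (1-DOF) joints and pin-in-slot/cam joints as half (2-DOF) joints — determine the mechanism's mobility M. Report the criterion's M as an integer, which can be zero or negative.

[1;0;0] (link 0 is ground)
L+ [2;0;0]
L+ [3;0;0]
PS(2,1)∈J2 [3;0;1]
PS(0,1)∈J2 [3;0;2]
L+ [4;0;2]
C(2,0)∈J2 [4;0;3]
L+ [5;0;3]
C(4,2)∈J2 [5;0;4]
L+ [6;0;4]
P(1,5)∈J1 [6;1;4]
PS(5,0)∈J2 [6;1;5]
R(3,1)∈J1 [6;2;5]
L+ [7;2;5]
P(6,4)∈J1 [7;3;5]
L+ [8;3;5]
C(0,4)∈J2 [8;3;6]
PS(7,5)∈J2 [8;3;7]
P(7,4)∈J1 [8;4;7]
mobility = 21 − 8 − 7 = 6

M = 6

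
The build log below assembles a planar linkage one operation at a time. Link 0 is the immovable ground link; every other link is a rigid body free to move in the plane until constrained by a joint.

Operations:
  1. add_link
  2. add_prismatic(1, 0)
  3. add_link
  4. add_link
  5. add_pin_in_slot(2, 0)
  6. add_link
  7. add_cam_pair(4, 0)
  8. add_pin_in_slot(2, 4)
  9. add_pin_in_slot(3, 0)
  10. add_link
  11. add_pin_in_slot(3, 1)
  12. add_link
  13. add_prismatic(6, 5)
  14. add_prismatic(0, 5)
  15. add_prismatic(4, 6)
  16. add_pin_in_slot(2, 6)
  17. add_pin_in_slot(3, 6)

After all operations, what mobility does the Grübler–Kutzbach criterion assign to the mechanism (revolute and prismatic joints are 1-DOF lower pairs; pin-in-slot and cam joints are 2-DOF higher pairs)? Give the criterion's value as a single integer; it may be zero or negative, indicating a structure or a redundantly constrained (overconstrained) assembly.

link 0 = ground. State L|J1|J2 = 1|0|0
+link1  2|0|0
P(1,0) f=1→J1  2|1|0
+link2  3|1|0
+link3  4|1|0
PS(2,0) f=2→J2  4|1|1
+link4  5|1|1
C(4,0) f=2→J2  5|1|2
PS(2,4) f=2→J2  5|1|3
PS(3,0) f=2→J2  5|1|4
+link5  6|1|4
PS(3,1) f=2→J2  6|1|5
+link6  7|1|5
P(6,5) f=1→J1  7|2|5
P(0,5) f=1→J1  7|3|5
P(4,6) f=1→J1  7|4|5
PS(2,6) f=2→J2  7|4|6
PS(3,6) f=2→J2  7|4|7
M = 3(7−1)−2·4−7 = 18−8−7 = 3

M = 3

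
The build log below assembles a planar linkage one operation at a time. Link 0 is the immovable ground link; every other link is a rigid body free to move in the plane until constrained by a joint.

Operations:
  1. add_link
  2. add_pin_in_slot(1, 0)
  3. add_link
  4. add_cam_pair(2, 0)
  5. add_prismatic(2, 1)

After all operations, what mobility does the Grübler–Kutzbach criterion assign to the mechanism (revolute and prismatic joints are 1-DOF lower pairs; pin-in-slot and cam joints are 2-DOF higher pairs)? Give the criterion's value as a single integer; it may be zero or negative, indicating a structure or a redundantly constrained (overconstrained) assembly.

[1;0;0] (link 0 is ground)
L+ [2;0;0]
PS(1,0)∈J2 [2;0;1]
L+ [3;0;1]
C(2,0)∈J2 [3;0;2]
P(2,1)∈J1 [3;1;2]
mobility = 6 − 2 − 2 = 2

M = 2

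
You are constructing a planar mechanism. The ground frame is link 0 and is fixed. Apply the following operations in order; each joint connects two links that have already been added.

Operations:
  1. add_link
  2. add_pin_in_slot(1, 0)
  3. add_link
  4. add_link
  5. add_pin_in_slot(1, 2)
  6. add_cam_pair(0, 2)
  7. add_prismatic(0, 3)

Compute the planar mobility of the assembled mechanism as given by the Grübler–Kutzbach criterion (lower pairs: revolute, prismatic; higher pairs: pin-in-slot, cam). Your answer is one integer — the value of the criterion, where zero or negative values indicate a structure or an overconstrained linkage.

M = 4

(L,J1,J2)=(1,0,0); link0 fixed
link1: (2,0,0)
PS 1-0 [J2]: (2,0,1)
link2: (3,0,1)
link3: (4,0,1)
PS 1-2 [J2]: (4,0,2)
C 0-2 [J2]: (4,0,3)
P 0-3 [J1]: (4,1,3)
Grübler: 3·3 − 2·1 − 3 = 4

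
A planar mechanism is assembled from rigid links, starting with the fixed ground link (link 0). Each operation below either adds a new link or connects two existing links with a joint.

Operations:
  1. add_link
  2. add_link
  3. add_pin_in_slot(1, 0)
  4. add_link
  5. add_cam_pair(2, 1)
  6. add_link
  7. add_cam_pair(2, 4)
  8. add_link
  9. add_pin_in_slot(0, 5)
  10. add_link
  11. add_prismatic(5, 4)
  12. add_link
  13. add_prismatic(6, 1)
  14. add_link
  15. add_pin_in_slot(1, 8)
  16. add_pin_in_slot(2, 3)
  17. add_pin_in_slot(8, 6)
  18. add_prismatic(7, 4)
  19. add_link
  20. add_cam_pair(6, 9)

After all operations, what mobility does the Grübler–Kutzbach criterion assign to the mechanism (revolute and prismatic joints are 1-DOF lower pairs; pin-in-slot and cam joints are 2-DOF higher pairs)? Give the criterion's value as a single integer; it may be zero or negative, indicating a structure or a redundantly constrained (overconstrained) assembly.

ground; <1,0,0>
#1 <2,0,0>
#2 <3,0,0>
PS:1↔0 J2 <3,0,1>
#3 <4,0,1>
C:2↔1 J2 <4,0,2>
#4 <5,0,2>
C:2↔4 J2 <5,0,3>
#5 <6,0,3>
PS:0↔5 J2 <6,0,4>
#6 <7,0,4>
P:5↔4 J1 <7,1,4>
#7 <8,1,4>
P:6↔1 J1 <8,2,4>
#8 <9,2,4>
PS:1↔8 J2 <9,2,5>
PS:2↔3 J2 <9,2,6>
PS:8↔6 J2 <9,2,7>
P:7↔4 J1 <9,3,7>
#9 <10,3,7>
C:6↔9 J2 <10,3,8>
3×9 − 2×3 − 1×8 = 13

M = 13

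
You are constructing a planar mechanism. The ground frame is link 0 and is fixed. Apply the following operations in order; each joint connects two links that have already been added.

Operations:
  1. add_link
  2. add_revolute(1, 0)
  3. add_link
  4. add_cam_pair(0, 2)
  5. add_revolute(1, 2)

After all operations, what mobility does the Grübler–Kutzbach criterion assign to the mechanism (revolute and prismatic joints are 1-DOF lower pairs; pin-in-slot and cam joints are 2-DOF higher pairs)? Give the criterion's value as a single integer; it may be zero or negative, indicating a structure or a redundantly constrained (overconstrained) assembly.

L=1 J1=0 J2=0
add link → L=2 J1=0 J2=0
R@1,0 dof=1 J1 → L=2 J1=1 J2=0
add link → L=3 J1=1 J2=0
C@0,2 dof=2 J2 → L=3 J1=1 J2=1
R@1,2 dof=1 J1 → L=3 J1=2 J2=1
M=3(L−1)−2J1−J2=3·2−2·2−1=1

M = 1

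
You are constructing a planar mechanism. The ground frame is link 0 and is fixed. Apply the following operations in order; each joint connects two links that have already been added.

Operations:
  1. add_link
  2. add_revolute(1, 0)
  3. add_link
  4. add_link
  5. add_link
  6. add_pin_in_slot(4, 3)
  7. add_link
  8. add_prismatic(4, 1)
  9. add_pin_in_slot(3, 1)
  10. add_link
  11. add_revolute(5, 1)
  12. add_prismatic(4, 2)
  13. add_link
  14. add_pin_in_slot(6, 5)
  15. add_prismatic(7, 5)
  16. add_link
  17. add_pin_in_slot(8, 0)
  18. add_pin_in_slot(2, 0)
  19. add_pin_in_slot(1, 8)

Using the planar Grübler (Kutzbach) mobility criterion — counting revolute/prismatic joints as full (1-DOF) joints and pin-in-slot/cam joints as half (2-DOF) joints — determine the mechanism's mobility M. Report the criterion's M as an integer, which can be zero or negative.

M = 8

L=1 J1=0 J2=0
add link → L=2 J1=0 J2=0
R@1,0 dof=1 J1 → L=2 J1=1 J2=0
add link → L=3 J1=1 J2=0
add link → L=4 J1=1 J2=0
add link → L=5 J1=1 J2=0
PS@4,3 dof=2 J2 → L=5 J1=1 J2=1
add link → L=6 J1=1 J2=1
P@4,1 dof=1 J1 → L=6 J1=2 J2=1
PS@3,1 dof=2 J2 → L=6 J1=2 J2=2
add link → L=7 J1=2 J2=2
R@5,1 dof=1 J1 → L=7 J1=3 J2=2
P@4,2 dof=1 J1 → L=7 J1=4 J2=2
add link → L=8 J1=4 J2=2
PS@6,5 dof=2 J2 → L=8 J1=4 J2=3
P@7,5 dof=1 J1 → L=8 J1=5 J2=3
add link → L=9 J1=5 J2=3
PS@8,0 dof=2 J2 → L=9 J1=5 J2=4
PS@2,0 dof=2 J2 → L=9 J1=5 J2=5
PS@1,8 dof=2 J2 → L=9 J1=5 J2=6
M=3(L−1)−2J1−J2=3·8−2·5−6=8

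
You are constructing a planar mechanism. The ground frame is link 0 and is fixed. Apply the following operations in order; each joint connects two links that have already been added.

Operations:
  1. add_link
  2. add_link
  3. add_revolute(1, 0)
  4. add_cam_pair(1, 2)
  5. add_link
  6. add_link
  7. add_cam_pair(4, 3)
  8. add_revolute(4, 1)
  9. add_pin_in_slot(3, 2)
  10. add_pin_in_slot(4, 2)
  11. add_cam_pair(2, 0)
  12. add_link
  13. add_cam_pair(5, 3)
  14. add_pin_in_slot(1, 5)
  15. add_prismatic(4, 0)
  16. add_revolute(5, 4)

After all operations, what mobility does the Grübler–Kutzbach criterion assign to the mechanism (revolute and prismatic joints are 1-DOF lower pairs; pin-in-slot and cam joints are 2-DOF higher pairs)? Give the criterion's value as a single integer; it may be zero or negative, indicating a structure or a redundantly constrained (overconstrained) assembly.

M = 0

link 0 = ground. State L|J1|J2 = 1|0|0
+link1  2|0|0
+link2  3|0|0
R(1,0) f=1→J1  3|1|0
C(1,2) f=2→J2  3|1|1
+link3  4|1|1
+link4  5|1|1
C(4,3) f=2→J2  5|1|2
R(4,1) f=1→J1  5|2|2
PS(3,2) f=2→J2  5|2|3
PS(4,2) f=2→J2  5|2|4
C(2,0) f=2→J2  5|2|5
+link5  6|2|5
C(5,3) f=2→J2  6|2|6
PS(1,5) f=2→J2  6|2|7
P(4,0) f=1→J1  6|3|7
R(5,4) f=1→J1  6|4|7
M = 3(6−1)−2·4−7 = 15−8−7 = 0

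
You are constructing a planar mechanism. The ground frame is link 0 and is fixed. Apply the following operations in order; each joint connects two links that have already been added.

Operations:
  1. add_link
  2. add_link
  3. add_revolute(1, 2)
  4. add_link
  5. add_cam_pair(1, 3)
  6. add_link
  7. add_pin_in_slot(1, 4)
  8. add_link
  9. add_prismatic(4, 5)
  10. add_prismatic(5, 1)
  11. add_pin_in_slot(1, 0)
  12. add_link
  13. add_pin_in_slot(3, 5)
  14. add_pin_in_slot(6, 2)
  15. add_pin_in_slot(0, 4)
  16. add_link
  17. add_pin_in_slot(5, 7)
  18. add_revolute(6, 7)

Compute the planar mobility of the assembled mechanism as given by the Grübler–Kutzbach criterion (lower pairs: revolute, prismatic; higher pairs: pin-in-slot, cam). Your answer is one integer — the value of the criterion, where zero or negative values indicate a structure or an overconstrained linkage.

M = 6

[1;0;0] (link 0 is ground)
L+ [2;0;0]
L+ [3;0;0]
R(1,2)∈J1 [3;1;0]
L+ [4;1;0]
C(1,3)∈J2 [4;1;1]
L+ [5;1;1]
PS(1,4)∈J2 [5;1;2]
L+ [6;1;2]
P(4,5)∈J1 [6;2;2]
P(5,1)∈J1 [6;3;2]
PS(1,0)∈J2 [6;3;3]
L+ [7;3;3]
PS(3,5)∈J2 [7;3;4]
PS(6,2)∈J2 [7;3;5]
PS(0,4)∈J2 [7;3;6]
L+ [8;3;6]
PS(5,7)∈J2 [8;3;7]
R(6,7)∈J1 [8;4;7]
mobility = 21 − 8 − 7 = 6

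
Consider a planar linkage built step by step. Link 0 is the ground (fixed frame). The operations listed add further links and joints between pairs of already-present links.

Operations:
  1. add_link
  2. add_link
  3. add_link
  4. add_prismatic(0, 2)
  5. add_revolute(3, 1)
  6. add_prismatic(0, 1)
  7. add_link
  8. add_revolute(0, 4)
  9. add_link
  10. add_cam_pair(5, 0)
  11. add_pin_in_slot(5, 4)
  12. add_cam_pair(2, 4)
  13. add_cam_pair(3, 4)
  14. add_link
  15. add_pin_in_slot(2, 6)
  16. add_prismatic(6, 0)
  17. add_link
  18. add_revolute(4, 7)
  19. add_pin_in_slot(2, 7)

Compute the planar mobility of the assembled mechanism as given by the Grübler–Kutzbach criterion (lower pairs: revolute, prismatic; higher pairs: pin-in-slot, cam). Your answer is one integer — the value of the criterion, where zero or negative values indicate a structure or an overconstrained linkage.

M = 3

(L,J1,J2)=(1,0,0); link0 fixed
link1: (2,0,0)
link2: (3,0,0)
link3: (4,0,0)
P 0-2 [J1]: (4,1,0)
R 3-1 [J1]: (4,2,0)
P 0-1 [J1]: (4,3,0)
link4: (5,3,0)
R 0-4 [J1]: (5,4,0)
link5: (6,4,0)
C 5-0 [J2]: (6,4,1)
PS 5-4 [J2]: (6,4,2)
C 2-4 [J2]: (6,4,3)
C 3-4 [J2]: (6,4,4)
link6: (7,4,4)
PS 2-6 [J2]: (7,4,5)
P 6-0 [J1]: (7,5,5)
link7: (8,5,5)
R 4-7 [J1]: (8,6,5)
PS 2-7 [J2]: (8,6,6)
Grübler: 3·7 − 2·6 − 6 = 3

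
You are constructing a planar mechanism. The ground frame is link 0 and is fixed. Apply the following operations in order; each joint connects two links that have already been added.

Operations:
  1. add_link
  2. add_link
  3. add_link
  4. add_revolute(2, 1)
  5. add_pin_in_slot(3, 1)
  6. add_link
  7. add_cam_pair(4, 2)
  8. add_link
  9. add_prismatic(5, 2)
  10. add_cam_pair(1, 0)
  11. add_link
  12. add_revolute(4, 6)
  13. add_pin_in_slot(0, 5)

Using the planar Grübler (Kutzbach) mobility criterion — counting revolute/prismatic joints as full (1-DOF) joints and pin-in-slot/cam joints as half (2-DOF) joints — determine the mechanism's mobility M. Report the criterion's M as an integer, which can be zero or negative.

M = 8

(L,J1,J2)=(1,0,0); link0 fixed
link1: (2,0,0)
link2: (3,0,0)
link3: (4,0,0)
R 2-1 [J1]: (4,1,0)
PS 3-1 [J2]: (4,1,1)
link4: (5,1,1)
C 4-2 [J2]: (5,1,2)
link5: (6,1,2)
P 5-2 [J1]: (6,2,2)
C 1-0 [J2]: (6,2,3)
link6: (7,2,3)
R 4-6 [J1]: (7,3,3)
PS 0-5 [J2]: (7,3,4)
Grübler: 3·6 − 2·3 − 4 = 8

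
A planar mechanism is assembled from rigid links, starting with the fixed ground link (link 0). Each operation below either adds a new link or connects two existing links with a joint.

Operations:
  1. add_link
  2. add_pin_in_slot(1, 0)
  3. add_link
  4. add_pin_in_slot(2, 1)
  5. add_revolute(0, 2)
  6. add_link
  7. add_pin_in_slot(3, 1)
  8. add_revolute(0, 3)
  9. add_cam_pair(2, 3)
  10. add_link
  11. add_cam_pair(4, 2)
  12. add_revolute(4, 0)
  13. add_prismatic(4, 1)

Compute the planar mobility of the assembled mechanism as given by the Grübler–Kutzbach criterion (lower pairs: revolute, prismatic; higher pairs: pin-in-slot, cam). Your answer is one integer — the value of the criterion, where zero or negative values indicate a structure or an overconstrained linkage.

[1;0;0] (link 0 is ground)
L+ [2;0;0]
PS(1,0)∈J2 [2;0;1]
L+ [3;0;1]
PS(2,1)∈J2 [3;0;2]
R(0,2)∈J1 [3;1;2]
L+ [4;1;2]
PS(3,1)∈J2 [4;1;3]
R(0,3)∈J1 [4;2;3]
C(2,3)∈J2 [4;2;4]
L+ [5;2;4]
C(4,2)∈J2 [5;2;5]
R(4,0)∈J1 [5;3;5]
P(4,1)∈J1 [5;4;5]
mobility = 12 − 8 − 5 = -1

M = -1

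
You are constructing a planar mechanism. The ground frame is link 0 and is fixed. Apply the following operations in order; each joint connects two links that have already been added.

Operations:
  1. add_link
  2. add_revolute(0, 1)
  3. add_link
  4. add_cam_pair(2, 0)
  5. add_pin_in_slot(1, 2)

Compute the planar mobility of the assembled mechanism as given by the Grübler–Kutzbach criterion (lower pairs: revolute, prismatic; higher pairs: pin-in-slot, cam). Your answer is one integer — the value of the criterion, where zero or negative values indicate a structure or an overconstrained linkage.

M = 2

link 0 = ground. State L|J1|J2 = 1|0|0
+link1  2|0|0
R(0,1) f=1→J1  2|1|0
+link2  3|1|0
C(2,0) f=2→J2  3|1|1
PS(1,2) f=2→J2  3|1|2
M = 3(3−1)−2·1−2 = 6−2−2 = 2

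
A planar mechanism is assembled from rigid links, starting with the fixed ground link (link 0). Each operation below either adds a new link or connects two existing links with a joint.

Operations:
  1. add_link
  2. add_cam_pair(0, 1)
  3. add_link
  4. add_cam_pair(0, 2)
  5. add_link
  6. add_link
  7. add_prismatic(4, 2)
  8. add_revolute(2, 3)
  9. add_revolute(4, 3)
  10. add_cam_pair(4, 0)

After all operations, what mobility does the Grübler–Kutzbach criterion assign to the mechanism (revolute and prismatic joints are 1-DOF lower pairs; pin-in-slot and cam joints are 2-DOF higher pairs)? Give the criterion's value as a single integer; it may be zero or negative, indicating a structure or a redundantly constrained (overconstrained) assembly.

(L,J1,J2)=(1,0,0); link0 fixed
link1: (2,0,0)
C 0-1 [J2]: (2,0,1)
link2: (3,0,1)
C 0-2 [J2]: (3,0,2)
link3: (4,0,2)
link4: (5,0,2)
P 4-2 [J1]: (5,1,2)
R 2-3 [J1]: (5,2,2)
R 4-3 [J1]: (5,3,2)
C 4-0 [J2]: (5,3,3)
Grübler: 3·4 − 2·3 − 3 = 3

M = 3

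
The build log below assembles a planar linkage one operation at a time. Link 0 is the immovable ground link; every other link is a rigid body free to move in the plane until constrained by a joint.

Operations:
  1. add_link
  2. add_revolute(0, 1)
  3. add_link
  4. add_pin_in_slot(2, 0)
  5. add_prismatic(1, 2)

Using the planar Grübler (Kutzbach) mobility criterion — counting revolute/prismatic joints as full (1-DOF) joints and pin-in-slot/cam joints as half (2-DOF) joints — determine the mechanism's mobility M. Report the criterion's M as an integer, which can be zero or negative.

ground; <1,0,0>
#1 <2,0,0>
R:0↔1 J1 <2,1,0>
#2 <3,1,0>
PS:2↔0 J2 <3,1,1>
P:1↔2 J1 <3,2,1>
3×2 − 2×2 − 1×1 = 1

M = 1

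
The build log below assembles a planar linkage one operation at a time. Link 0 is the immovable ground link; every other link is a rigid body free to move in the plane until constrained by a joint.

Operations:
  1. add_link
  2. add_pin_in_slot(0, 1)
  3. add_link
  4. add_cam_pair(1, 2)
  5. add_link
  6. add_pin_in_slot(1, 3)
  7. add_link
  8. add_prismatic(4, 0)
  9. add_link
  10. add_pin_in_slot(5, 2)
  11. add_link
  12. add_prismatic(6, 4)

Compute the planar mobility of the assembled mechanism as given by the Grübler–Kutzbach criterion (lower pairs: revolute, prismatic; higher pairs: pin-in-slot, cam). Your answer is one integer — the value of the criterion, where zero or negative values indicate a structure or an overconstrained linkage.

M = 10

ground; <1,0,0>
#1 <2,0,0>
PS:0↔1 J2 <2,0,1>
#2 <3,0,1>
C:1↔2 J2 <3,0,2>
#3 <4,0,2>
PS:1↔3 J2 <4,0,3>
#4 <5,0,3>
P:4↔0 J1 <5,1,3>
#5 <6,1,3>
PS:5↔2 J2 <6,1,4>
#6 <7,1,4>
P:6↔4 J1 <7,2,4>
3×6 − 2×2 − 1×4 = 10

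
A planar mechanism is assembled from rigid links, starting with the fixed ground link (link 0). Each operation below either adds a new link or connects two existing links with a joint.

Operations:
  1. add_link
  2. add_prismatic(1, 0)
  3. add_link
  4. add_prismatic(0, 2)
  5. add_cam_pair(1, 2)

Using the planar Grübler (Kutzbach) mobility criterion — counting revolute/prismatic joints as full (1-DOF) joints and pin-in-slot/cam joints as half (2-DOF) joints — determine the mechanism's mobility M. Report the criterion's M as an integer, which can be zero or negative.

(L,J1,J2)=(1,0,0); link0 fixed
link1: (2,0,0)
P 1-0 [J1]: (2,1,0)
link2: (3,1,0)
P 0-2 [J1]: (3,2,0)
C 1-2 [J2]: (3,2,1)
Grübler: 3·2 − 2·2 − 1 = 1

M = 1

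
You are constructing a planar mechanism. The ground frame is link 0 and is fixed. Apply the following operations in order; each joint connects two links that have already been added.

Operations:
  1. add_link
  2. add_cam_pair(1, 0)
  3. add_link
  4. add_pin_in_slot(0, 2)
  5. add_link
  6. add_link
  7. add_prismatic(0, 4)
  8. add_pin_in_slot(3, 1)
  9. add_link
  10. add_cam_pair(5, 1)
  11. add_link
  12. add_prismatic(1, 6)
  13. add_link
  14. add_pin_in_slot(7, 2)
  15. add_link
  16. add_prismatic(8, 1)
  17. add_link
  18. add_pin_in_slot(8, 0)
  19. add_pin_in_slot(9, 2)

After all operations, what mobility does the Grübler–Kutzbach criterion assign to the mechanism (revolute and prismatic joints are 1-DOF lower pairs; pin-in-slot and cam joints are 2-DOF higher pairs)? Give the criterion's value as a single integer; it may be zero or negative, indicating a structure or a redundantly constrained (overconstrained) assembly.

link 0 = ground. State L|J1|J2 = 1|0|0
+link1  2|0|0
C(1,0) f=2→J2  2|0|1
+link2  3|0|1
PS(0,2) f=2→J2  3|0|2
+link3  4|0|2
+link4  5|0|2
P(0,4) f=1→J1  5|1|2
PS(3,1) f=2→J2  5|1|3
+link5  6|1|3
C(5,1) f=2→J2  6|1|4
+link6  7|1|4
P(1,6) f=1→J1  7|2|4
+link7  8|2|4
PS(7,2) f=2→J2  8|2|5
+link8  9|2|5
P(8,1) f=1→J1  9|3|5
+link9  10|3|5
PS(8,0) f=2→J2  10|3|6
PS(9,2) f=2→J2  10|3|7
M = 3(10−1)−2·3−7 = 27−6−7 = 14

M = 14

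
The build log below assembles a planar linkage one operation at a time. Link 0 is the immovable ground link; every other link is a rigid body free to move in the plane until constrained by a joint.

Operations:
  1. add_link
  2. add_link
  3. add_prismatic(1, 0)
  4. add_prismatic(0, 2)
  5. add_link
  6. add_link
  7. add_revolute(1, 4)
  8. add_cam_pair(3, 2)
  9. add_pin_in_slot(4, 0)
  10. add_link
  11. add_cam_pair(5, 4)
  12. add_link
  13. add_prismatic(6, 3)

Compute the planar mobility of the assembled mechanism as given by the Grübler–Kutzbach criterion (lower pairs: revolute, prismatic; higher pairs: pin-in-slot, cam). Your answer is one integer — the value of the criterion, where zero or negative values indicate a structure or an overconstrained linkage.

[1;0;0] (link 0 is ground)
L+ [2;0;0]
L+ [3;0;0]
P(1,0)∈J1 [3;1;0]
P(0,2)∈J1 [3;2;0]
L+ [4;2;0]
L+ [5;2;0]
R(1,4)∈J1 [5;3;0]
C(3,2)∈J2 [5;3;1]
PS(4,0)∈J2 [5;3;2]
L+ [6;3;2]
C(5,4)∈J2 [6;3;3]
L+ [7;3;3]
P(6,3)∈J1 [7;4;3]
mobility = 18 − 8 − 3 = 7

M = 7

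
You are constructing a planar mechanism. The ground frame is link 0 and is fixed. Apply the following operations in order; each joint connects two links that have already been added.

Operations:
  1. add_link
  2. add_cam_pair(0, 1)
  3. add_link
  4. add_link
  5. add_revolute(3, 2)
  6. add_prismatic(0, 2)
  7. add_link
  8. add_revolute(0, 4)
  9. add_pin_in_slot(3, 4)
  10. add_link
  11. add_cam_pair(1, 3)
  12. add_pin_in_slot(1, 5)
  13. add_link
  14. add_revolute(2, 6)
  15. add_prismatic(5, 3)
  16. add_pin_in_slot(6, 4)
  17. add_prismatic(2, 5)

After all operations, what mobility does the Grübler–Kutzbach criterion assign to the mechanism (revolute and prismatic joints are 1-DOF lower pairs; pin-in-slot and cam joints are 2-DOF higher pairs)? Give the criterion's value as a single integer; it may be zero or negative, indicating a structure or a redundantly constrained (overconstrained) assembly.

L=1 J1=0 J2=0
add link → L=2 J1=0 J2=0
C@0,1 dof=2 J2 → L=2 J1=0 J2=1
add link → L=3 J1=0 J2=1
add link → L=4 J1=0 J2=1
R@3,2 dof=1 J1 → L=4 J1=1 J2=1
P@0,2 dof=1 J1 → L=4 J1=2 J2=1
add link → L=5 J1=2 J2=1
R@0,4 dof=1 J1 → L=5 J1=3 J2=1
PS@3,4 dof=2 J2 → L=5 J1=3 J2=2
add link → L=6 J1=3 J2=2
C@1,3 dof=2 J2 → L=6 J1=3 J2=3
PS@1,5 dof=2 J2 → L=6 J1=3 J2=4
add link → L=7 J1=3 J2=4
R@2,6 dof=1 J1 → L=7 J1=4 J2=4
P@5,3 dof=1 J1 → L=7 J1=5 J2=4
PS@6,4 dof=2 J2 → L=7 J1=5 J2=5
P@2,5 dof=1 J1 → L=7 J1=6 J2=5
M=3(L−1)−2J1−J2=3·6−2·6−5=1

M = 1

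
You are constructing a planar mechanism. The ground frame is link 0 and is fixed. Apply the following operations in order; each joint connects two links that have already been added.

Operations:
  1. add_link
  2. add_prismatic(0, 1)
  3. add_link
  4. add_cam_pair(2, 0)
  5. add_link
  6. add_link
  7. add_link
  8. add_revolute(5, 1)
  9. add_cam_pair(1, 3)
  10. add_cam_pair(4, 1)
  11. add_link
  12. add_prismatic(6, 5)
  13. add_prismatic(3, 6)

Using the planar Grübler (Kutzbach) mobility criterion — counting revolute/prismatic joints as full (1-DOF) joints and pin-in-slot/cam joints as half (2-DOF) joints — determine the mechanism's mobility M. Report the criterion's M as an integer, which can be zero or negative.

M = 7

link 0 = ground. State L|J1|J2 = 1|0|0
+link1  2|0|0
P(0,1) f=1→J1  2|1|0
+link2  3|1|0
C(2,0) f=2→J2  3|1|1
+link3  4|1|1
+link4  5|1|1
+link5  6|1|1
R(5,1) f=1→J1  6|2|1
C(1,3) f=2→J2  6|2|2
C(4,1) f=2→J2  6|2|3
+link6  7|2|3
P(6,5) f=1→J1  7|3|3
P(3,6) f=1→J1  7|4|3
M = 3(7−1)−2·4−3 = 18−8−3 = 7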